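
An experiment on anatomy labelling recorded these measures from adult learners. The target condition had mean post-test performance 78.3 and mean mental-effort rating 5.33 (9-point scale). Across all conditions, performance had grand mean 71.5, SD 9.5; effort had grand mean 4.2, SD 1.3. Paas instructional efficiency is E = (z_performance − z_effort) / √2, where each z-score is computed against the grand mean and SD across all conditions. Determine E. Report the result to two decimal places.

-0.11

z_performance = (78.3 − 71.5) / 9.5 = 6.8000 / 9.5 = 0.7158.
z_effort = (5.33 − 4.2) / 1.3 = 1.1300 / 1.3 = 0.8692.
z_P − z_E = 0.7158 − 0.8692 = -0.1534.
E = -0.1534 / √2 = -0.1534 / 1.41421 = -0.1085 ≈ -0.11.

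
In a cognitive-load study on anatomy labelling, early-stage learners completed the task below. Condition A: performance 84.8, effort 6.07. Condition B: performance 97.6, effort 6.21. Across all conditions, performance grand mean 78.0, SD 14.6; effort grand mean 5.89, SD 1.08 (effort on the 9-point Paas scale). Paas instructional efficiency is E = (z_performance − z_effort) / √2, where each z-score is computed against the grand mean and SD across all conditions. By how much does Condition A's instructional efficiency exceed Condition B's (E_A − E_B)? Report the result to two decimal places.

Condition A: z_P = (84.8 − 78.0)/14.6 = 0.4658; z_E = (6.07 − 5.89)/1.08 = 0.1667; E_A = (0.4658 − 0.1667)/√2 = 0.2115.
Condition B: z_P = (97.6 − 78.0)/14.6 = 1.3425; z_E = (6.21 − 5.89)/1.08 = 0.2963; E_B = (1.3425 − 0.2963)/√2 = 0.7398.
E_A − E_B = 0.2115 − 0.7398 = -0.5283 ≈ -0.53.

-0.53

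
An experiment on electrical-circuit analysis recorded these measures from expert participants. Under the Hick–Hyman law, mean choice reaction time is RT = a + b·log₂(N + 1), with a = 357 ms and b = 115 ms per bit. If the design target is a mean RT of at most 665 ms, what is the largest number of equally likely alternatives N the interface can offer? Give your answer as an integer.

Set 357 + 115·log₂(N + 1) ≤ 665.
log₂(N + 1) ≤ (665 − 357) / 115 = 2.6783.
N + 1 ≤ 2^2.6783 = 6.4010.
N ≤ 5.4010, so the largest integer N is 5.

5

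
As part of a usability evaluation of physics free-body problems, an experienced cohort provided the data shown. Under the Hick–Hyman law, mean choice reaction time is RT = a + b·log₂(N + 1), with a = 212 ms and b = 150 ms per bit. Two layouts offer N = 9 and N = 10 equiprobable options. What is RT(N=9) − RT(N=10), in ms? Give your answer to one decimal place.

-20.6

RT(9) = 212 + 150·log₂(10) = 212 + 150·3.3219 = 710.2850 ms.
RT(10) = 212 + 150·log₂(11) = 212 + 150·3.4594 = 730.9100 ms.
Difference = 710.2850 − 730.9100 = -20.6250 ≈ -20.6 ms.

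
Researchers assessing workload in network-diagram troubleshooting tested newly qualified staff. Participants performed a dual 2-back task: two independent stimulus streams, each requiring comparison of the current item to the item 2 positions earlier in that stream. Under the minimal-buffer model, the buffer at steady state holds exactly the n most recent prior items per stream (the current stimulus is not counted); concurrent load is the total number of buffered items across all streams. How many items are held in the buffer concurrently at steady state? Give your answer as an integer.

Each stream's buffer holds its 2 most recent prior items.
Two independent streams: 2 × 2 = 4 buffered items at steady state.

4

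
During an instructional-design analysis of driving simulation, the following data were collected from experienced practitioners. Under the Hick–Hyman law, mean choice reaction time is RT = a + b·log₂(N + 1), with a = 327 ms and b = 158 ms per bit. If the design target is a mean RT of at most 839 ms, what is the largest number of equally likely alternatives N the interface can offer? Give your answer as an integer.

8

Set 327 + 158·log₂(N + 1) ≤ 839.
log₂(N + 1) ≤ (839 − 327) / 158 = 3.2405.
N + 1 ≤ 2^3.2405 = 9.4512.
N ≤ 8.4512, so the largest integer N is 8.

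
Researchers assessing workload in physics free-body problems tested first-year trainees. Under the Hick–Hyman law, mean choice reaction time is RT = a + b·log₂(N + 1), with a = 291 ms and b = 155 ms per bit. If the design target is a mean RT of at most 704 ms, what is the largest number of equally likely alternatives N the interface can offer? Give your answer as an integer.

5

Set 291 + 155·log₂(N + 1) ≤ 704.
log₂(N + 1) ≤ (704 − 291) / 155 = 2.6645.
N + 1 ≤ 2^2.6645 = 6.3401.
N ≤ 5.3401, so the largest integer N is 5.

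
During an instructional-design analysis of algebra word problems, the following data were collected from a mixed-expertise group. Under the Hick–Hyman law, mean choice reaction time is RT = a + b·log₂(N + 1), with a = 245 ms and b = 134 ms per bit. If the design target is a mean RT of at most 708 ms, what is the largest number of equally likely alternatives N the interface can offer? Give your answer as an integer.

Set 245 + 134·log₂(N + 1) ≤ 708.
log₂(N + 1) ≤ (708 − 245) / 134 = 3.4552.
N + 1 ≤ 2^3.4552 = 10.9678.
N ≤ 9.9678, so the largest integer N is 9.

9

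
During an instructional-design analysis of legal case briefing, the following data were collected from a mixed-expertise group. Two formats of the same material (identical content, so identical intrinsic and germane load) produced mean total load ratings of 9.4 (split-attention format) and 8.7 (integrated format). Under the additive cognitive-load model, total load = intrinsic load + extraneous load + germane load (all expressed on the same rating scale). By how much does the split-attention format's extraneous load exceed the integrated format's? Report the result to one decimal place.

0.7

Intrinsic and germane load are equal across formats, so the difference in total load equals the difference in extraneous load.
Extraneous-load difference = 9.4 − 8.7 = 0.7.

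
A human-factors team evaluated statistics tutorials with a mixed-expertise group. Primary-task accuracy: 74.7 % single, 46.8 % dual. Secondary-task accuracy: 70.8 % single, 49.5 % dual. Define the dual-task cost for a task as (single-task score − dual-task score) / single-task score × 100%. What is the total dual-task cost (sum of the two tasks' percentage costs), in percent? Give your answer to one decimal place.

Primary cost = (74.7 − 46.8) / 74.7 × 100% = 37.3494%.
Secondary cost = (70.8 − 49.5) / 70.8 × 100% = 30.0847%.
Total = 37.3494% + 30.0847% = 67.4341% ≈ 67.4%.

67.4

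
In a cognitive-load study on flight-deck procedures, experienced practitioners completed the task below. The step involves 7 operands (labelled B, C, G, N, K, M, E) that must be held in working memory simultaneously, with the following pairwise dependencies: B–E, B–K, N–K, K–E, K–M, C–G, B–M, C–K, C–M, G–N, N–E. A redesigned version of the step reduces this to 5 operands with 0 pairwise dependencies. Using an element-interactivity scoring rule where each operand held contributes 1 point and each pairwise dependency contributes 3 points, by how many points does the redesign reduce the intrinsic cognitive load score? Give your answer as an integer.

35

Original: 7 × 1 + 11 × 3 = 7 + 33 = 40.
Redesigned: 5 × 1 + 0 × 3 = 5 + 0 = 5.
Reduction = 40 − 5 = 35.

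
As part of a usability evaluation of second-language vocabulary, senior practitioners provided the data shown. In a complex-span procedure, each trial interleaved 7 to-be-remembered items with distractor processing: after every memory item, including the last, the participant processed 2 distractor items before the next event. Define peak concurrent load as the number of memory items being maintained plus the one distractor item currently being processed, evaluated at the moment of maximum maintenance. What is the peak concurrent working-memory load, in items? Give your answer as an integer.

8

Maintenance is greatest during the distractor(s) after memory item 7: all 7 memory items are being held.
One distractor item is concurrently being processed.
Peak concurrent load = 7 + 1 = 8 items.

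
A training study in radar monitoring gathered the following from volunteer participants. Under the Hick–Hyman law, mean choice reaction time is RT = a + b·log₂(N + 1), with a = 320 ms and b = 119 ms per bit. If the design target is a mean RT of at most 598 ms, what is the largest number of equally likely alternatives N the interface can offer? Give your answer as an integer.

4

Set 320 + 119·log₂(N + 1) ≤ 598.
log₂(N + 1) ≤ (598 − 320) / 119 = 2.3361.
N + 1 ≤ 2^2.3361 = 5.0494.
N ≤ 4.0494, so the largest integer N is 4.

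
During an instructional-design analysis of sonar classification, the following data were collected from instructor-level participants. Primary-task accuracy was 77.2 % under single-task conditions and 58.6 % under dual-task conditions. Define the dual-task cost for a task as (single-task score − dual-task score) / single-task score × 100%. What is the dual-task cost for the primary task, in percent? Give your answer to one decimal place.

24.1

Cost = (77.2 − 58.6) / 77.2 × 100%
     = 18.6000 / 77.2 × 100% = 24.0933%.
≈ 24.1%.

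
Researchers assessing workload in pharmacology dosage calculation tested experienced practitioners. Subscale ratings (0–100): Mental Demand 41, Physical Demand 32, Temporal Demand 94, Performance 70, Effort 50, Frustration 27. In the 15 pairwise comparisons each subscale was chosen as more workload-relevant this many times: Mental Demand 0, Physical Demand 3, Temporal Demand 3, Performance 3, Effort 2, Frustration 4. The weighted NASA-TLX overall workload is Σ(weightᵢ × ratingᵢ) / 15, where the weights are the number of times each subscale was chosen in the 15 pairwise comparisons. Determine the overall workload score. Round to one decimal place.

53.1

The tallies are the weights (they sum to 15).
Weighted sum = 0·41 + 3·32 + 3·94 + 3·70 + 2·50 + 4·27
            = 0 + 96 + 282 + 210 + 100 + 108 = 796.
Overall workload = 796 / 15 = 53.0667 ≈ 53.1.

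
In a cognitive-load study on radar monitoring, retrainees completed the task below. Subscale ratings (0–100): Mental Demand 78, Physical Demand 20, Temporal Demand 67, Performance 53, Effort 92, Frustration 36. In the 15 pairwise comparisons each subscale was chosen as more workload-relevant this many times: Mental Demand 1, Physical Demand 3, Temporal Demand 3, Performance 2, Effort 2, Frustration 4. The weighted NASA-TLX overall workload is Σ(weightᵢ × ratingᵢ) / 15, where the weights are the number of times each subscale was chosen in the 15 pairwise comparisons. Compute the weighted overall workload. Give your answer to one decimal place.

51.5

The tallies are the weights (they sum to 15).
Weighted sum = 1·78 + 3·20 + 3·67 + 2·53 + 2·92 + 4·36
            = 78 + 60 + 201 + 106 + 184 + 144 = 773.
Overall workload = 773 / 15 = 51.5333 ≈ 51.5.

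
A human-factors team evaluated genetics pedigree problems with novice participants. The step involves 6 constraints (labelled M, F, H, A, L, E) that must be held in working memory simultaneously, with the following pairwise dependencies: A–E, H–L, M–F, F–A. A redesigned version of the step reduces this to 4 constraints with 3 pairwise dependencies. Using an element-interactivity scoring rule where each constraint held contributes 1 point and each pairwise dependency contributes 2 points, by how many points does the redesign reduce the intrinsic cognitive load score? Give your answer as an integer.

4

Original: 6 × 1 + 4 × 2 = 6 + 8 = 14.
Redesigned: 4 × 1 + 3 × 2 = 4 + 6 = 10.
Reduction = 14 − 10 = 4.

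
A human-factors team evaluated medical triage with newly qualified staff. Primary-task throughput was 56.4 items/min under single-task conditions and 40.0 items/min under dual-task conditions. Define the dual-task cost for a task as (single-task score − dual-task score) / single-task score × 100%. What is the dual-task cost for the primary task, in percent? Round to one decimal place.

29.1

Cost = (56.4 − 40.0) / 56.4 × 100%
     = 16.4000 / 56.4 × 100% = 29.0780%.
≈ 29.1%.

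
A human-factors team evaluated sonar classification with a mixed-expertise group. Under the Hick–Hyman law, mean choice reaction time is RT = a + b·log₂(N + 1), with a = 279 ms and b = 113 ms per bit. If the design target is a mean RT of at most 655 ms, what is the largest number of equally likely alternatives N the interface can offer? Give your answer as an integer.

Set 279 + 113·log₂(N + 1) ≤ 655.
log₂(N + 1) ≤ (655 − 279) / 113 = 3.3274.
N + 1 ≤ 2^3.3274 = 10.0380.
N ≤ 9.0380, so the largest integer N is 9.

9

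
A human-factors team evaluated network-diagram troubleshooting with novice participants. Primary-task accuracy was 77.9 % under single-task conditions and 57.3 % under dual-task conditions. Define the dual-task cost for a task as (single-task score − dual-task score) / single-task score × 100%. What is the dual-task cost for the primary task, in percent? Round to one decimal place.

26.4

Cost = (77.9 − 57.3) / 77.9 × 100%
     = 20.6000 / 77.9 × 100% = 26.4442%.
≈ 26.4%.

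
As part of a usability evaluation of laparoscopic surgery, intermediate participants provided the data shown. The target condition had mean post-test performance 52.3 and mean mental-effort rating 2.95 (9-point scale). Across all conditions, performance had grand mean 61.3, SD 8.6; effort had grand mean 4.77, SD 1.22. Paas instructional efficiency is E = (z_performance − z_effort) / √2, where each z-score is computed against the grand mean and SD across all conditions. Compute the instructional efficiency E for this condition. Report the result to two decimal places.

0.31

z_performance = (52.3 − 61.3) / 8.6 = -9.0000 / 8.6 = -1.0465.
z_effort = (2.95 − 4.77) / 1.22 = -1.8200 / 1.22 = -1.4918.
z_P − z_E = -1.0465 − (-1.4918) = 0.4453.
E = 0.4453 / √2 = 0.4453 / 1.41421 = 0.3149 ≈ 0.31.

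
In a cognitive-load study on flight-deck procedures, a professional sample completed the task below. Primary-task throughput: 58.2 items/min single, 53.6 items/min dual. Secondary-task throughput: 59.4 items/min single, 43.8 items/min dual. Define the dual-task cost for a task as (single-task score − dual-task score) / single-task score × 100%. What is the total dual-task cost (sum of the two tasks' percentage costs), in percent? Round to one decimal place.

34.2

Primary cost = (58.2 − 53.6) / 58.2 × 100% = 7.9038%.
Secondary cost = (59.4 − 43.8) / 59.4 × 100% = 26.2626%.
Total = 7.9038% + 26.2626% = 34.1664% ≈ 34.2%.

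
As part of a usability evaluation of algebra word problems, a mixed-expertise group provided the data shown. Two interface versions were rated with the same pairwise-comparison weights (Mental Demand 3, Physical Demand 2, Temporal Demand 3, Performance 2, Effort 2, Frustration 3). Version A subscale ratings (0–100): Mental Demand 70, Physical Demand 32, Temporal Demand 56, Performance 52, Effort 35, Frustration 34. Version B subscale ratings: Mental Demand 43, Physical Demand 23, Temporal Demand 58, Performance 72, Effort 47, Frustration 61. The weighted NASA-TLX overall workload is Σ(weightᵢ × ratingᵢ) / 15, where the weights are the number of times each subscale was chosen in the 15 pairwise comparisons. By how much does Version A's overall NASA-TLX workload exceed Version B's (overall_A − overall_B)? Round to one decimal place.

-3.5

Version A weighted sum = 3·70 + 2·32 + 3·56 + 2·52 + 2·35 + 3·34 = 210 + 64 + 168 + 104 + 70 + 102 = 718; overall_A = 718/15 = 47.8667.
Version B weighted sum = 3·43 + 2·23 + 3·58 + 2·72 + 2·47 + 3·61 = 129 + 46 + 174 + 144 + 94 + 183 = 770; overall_B = 770/15 = 51.3333.
Difference = 47.8667 − 51.3333 = -3.4666 ≈ -3.5.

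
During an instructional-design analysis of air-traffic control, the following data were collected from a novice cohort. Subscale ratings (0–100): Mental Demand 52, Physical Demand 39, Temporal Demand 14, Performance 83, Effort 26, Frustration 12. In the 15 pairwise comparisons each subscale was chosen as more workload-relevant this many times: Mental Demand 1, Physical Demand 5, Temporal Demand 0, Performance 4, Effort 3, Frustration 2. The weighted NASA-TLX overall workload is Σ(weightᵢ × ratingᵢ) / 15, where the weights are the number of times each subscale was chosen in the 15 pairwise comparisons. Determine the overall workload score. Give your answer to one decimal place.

45.4

The tallies are the weights (they sum to 15).
Weighted sum = 1·52 + 5·39 + 0·14 + 4·83 + 3·26 + 2·12
            = 52 + 195 + 0 + 332 + 78 + 24 = 681.
Overall workload = 681 / 15 = 45.4000 ≈ 45.4.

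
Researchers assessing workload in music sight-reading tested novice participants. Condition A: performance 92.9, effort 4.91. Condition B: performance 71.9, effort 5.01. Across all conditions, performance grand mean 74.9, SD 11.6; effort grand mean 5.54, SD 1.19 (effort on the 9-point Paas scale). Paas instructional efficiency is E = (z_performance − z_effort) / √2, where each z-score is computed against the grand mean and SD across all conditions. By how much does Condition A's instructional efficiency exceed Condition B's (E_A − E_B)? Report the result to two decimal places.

Condition A: z_P = (92.9 − 74.9)/11.6 = 1.5517; z_E = (4.91 − 5.54)/1.19 = -0.5294; E_A = (1.5517 − (-0.5294))/√2 = 1.4716.
Condition B: z_P = (71.9 − 74.9)/11.6 = -0.2586; z_E = (5.01 − 5.54)/1.19 = -0.4454; E_B = (-0.2586 − (-0.4454))/√2 = 0.1321.
E_A − E_B = 1.4716 − 0.1321 = 1.3395 ≈ 1.34.

1.34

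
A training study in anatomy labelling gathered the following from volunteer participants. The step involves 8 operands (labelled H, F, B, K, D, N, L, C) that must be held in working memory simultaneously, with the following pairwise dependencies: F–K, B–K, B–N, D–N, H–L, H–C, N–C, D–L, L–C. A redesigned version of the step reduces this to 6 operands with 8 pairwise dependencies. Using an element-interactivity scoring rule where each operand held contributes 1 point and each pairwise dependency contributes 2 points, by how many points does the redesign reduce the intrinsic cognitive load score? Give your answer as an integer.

4

Original: 8 × 1 + 9 × 2 = 8 + 18 = 26.
Redesigned: 6 × 1 + 8 × 2 = 6 + 16 = 22.
Reduction = 26 − 22 = 4.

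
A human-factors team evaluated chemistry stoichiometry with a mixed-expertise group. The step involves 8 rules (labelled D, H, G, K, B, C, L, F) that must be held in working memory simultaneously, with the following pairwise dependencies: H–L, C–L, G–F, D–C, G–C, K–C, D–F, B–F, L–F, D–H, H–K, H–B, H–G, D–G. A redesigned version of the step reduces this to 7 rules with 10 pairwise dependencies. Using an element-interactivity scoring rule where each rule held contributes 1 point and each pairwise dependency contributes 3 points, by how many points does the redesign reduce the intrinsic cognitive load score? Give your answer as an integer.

13

Original: 8 × 1 + 14 × 3 = 8 + 42 = 50.
Redesigned: 7 × 1 + 10 × 3 = 7 + 30 = 37.
Reduction = 50 − 37 = 13.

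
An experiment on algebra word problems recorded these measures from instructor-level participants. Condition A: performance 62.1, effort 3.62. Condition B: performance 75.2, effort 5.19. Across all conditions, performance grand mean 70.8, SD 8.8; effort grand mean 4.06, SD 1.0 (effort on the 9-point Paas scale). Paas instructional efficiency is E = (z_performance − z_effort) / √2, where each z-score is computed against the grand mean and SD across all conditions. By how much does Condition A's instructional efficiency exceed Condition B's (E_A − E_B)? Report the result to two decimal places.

Condition A: z_P = (62.1 − 70.8)/8.8 = -0.9886; z_E = (3.62 − 4.06)/1.0 = -0.4400; E_A = (-0.9886 − (-0.4400))/√2 = -0.3879.
Condition B: z_P = (75.2 − 70.8)/8.8 = 0.5000; z_E = (5.19 − 4.06)/1.0 = 1.1300; E_B = (0.5000 − 1.1300)/√2 = -0.4455.
E_A − E_B = -0.3879 − (-0.4455) = 0.0576 ≈ 0.06.

0.06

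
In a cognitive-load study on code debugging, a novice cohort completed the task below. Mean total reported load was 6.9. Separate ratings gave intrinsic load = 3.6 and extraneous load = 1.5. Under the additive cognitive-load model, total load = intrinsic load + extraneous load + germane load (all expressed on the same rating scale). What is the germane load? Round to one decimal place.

germane load = total − intrinsic − extraneous
             = 6.9 − 3.6 − 1.5 = 1.8.

1.8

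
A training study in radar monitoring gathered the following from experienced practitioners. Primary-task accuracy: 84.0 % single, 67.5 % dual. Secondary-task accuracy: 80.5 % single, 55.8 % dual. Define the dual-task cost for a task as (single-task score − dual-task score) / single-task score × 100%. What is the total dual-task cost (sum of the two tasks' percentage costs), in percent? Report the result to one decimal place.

Primary cost = (84.0 − 67.5) / 84.0 × 100% = 19.6429%.
Secondary cost = (80.5 − 55.8) / 80.5 × 100% = 30.6832%.
Total = 19.6429% + 30.6832% = 50.3261% ≈ 50.3%.

50.3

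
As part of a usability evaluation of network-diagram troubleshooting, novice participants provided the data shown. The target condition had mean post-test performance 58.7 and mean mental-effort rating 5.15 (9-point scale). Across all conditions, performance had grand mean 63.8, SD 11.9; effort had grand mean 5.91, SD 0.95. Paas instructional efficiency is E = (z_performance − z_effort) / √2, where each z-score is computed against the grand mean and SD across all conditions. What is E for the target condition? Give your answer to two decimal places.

z_performance = (58.7 − 63.8) / 11.9 = -5.1000 / 11.9 = -0.4286.
z_effort = (5.15 − 5.91) / 0.95 = -0.7600 / 0.95 = -0.8000.
z_P − z_E = -0.4286 − (-0.8000) = 0.3714.
E = 0.3714 / √2 = 0.3714 / 1.41421 = 0.2626 ≈ 0.26.

0.26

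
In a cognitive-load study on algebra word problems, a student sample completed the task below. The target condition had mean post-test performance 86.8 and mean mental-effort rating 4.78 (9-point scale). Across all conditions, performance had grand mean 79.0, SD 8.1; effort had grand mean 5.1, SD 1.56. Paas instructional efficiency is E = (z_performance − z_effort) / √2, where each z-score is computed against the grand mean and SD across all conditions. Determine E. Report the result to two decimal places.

z_performance = (86.8 − 79.0) / 8.1 = 7.8000 / 8.1 = 0.9630.
z_effort = (4.78 − 5.1) / 1.56 = -0.3200 / 1.56 = -0.2051.
z_P − z_E = 0.9630 − (-0.2051) = 1.1681.
E = 1.1681 / √2 = 1.1681 / 1.41421 = 0.8260 ≈ 0.83.

0.83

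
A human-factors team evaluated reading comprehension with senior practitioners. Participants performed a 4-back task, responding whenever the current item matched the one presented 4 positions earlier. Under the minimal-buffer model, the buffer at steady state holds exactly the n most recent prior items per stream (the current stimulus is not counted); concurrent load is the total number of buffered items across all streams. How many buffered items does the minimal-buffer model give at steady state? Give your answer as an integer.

The buffer holds the 4 most recent prior items.
Steady-state concurrent load = 4 items.

4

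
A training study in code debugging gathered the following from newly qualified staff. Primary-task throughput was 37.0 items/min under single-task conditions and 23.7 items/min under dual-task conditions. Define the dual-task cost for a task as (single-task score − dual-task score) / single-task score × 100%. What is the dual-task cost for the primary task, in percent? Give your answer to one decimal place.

Cost = (37.0 − 23.7) / 37.0 × 100%
     = 13.3000 / 37.0 × 100% = 35.9459%.
≈ 35.9%.

35.9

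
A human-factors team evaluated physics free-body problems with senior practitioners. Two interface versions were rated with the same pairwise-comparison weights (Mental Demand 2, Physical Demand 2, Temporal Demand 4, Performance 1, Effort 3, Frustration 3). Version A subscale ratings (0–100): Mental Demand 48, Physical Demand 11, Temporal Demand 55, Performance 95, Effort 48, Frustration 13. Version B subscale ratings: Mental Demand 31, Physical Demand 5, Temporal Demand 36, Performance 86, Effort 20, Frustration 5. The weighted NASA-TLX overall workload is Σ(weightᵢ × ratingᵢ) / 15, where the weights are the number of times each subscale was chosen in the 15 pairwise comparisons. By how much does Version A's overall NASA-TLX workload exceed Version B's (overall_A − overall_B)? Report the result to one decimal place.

15.9

Version A weighted sum = 2·48 + 2·11 + 4·55 + 1·95 + 3·48 + 3·13 = 96 + 22 + 220 + 95 + 144 + 39 = 616; overall_A = 616/15 = 41.0667.
Version B weighted sum = 2·31 + 2·5 + 4·36 + 1·86 + 3·20 + 3·5 = 62 + 10 + 144 + 86 + 60 + 15 = 377; overall_B = 377/15 = 25.1333.
Difference = 41.0667 − 25.1333 = 15.9334 ≈ 15.9.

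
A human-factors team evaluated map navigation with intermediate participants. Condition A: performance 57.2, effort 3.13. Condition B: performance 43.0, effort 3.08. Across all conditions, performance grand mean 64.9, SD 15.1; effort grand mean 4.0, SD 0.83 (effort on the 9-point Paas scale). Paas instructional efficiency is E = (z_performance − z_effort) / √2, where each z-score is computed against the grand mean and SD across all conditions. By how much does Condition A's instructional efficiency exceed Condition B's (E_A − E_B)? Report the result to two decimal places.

Condition A: z_P = (57.2 − 64.9)/15.1 = -0.5099; z_E = (3.13 − 4.0)/0.83 = -1.0482; E_A = (-0.5099 − (-1.0482))/√2 = 0.3806.
Condition B: z_P = (43.0 − 64.9)/15.1 = -1.4503; z_E = (3.08 − 4.0)/0.83 = -1.1084; E_B = (-1.4503 − (-1.1084))/√2 = -0.2418.
E_A − E_B = 0.3806 − (-0.2418) = 0.6224 ≈ 0.62.

0.62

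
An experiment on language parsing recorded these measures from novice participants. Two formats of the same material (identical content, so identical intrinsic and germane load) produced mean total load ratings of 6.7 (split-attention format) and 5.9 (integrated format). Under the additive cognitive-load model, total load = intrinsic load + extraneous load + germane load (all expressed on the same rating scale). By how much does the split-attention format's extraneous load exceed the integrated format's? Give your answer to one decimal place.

Intrinsic and germane load are equal across formats, so the difference in total load equals the difference in extraneous load.
Extraneous-load difference = 6.7 − 5.9 = 0.8.

0.8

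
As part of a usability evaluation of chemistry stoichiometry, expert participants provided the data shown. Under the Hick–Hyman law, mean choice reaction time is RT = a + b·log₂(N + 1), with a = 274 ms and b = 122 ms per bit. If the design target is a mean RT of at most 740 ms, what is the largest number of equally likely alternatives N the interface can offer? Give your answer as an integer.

13

Set 274 + 122·log₂(N + 1) ≤ 740.
log₂(N + 1) ≤ (740 − 274) / 122 = 3.8197.
N + 1 ≤ 2^3.8197 = 14.1203.
N ≤ 13.1203, so the largest integer N is 13.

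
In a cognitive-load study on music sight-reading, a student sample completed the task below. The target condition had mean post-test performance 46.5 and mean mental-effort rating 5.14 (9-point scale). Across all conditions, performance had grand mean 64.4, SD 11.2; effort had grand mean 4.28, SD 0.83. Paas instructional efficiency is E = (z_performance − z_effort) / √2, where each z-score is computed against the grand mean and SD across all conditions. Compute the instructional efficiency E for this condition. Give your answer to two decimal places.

z_performance = (46.5 − 64.4) / 11.2 = -17.9000 / 11.2 = -1.5982.
z_effort = (5.14 − 4.28) / 0.83 = 0.8600 / 0.83 = 1.0361.
z_P − z_E = -1.5982 − 1.0361 = -2.6343.
E = -2.6343 / √2 = -2.6343 / 1.41421 = -1.8627 ≈ -1.86.

-1.86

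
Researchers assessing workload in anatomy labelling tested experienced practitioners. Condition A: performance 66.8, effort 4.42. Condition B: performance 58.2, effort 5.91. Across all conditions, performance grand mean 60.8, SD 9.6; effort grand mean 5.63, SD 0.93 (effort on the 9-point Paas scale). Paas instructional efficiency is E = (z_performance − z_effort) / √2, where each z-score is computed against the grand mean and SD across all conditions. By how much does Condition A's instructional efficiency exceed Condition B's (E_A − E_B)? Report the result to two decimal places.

Condition A: z_P = (66.8 − 60.8)/9.6 = 0.6250; z_E = (4.42 − 5.63)/0.93 = -1.3011; E_A = (0.6250 − (-1.3011))/√2 = 1.3620.
Condition B: z_P = (58.2 − 60.8)/9.6 = -0.2708; z_E = (5.91 − 5.63)/0.93 = 0.3011; E_B = (-0.2708 − 0.3011)/√2 = -0.4044.
E_A − E_B = 1.3620 − (-0.4044) = 1.7664 ≈ 1.77.

1.77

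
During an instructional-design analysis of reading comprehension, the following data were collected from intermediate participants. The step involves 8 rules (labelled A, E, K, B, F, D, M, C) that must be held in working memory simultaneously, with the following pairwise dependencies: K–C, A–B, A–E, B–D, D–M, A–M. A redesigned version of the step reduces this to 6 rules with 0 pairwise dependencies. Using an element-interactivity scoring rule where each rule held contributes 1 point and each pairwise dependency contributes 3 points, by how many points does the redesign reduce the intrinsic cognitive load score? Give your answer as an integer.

Original: 8 × 1 + 6 × 3 = 8 + 18 = 26.
Redesigned: 6 × 1 + 0 × 3 = 6 + 0 = 6.
Reduction = 26 − 6 = 20.

20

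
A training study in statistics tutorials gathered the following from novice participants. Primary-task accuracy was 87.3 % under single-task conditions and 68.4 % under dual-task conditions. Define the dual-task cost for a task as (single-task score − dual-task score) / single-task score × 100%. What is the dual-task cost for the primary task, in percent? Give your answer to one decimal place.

21.6

Cost = (87.3 − 68.4) / 87.3 × 100%
     = 18.9000 / 87.3 × 100% = 21.6495%.
≈ 21.6%.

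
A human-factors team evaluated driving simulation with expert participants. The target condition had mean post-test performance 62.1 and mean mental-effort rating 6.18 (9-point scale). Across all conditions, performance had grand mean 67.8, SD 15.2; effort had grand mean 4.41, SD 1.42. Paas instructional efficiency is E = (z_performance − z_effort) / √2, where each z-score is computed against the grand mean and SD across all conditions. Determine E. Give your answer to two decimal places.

z_performance = (62.1 − 67.8) / 15.2 = -5.7000 / 15.2 = -0.3750.
z_effort = (6.18 − 4.41) / 1.42 = 1.7700 / 1.42 = 1.2465.
z_P − z_E = -0.3750 − 1.2465 = -1.6215.
E = -1.6215 / √2 = -1.6215 / 1.41421 = -1.1466 ≈ -1.15.

-1.15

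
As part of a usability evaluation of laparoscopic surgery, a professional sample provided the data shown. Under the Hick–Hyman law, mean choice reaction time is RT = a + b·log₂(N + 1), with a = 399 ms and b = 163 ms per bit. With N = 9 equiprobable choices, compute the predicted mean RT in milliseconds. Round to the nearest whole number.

log₂(9 + 1) = log₂(10) = 3.3219.
RT = 399 + 163 × 3.3219 = 399 + 541.4697 = 940.4697 ms.
≈ 940 ms.

940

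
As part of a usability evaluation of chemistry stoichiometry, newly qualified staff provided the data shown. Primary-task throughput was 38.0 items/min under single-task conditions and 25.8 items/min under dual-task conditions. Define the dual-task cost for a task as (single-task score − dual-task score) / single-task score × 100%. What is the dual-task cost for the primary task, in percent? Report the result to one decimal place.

32.1

Cost = (38.0 − 25.8) / 38.0 × 100%
     = 12.2000 / 38.0 × 100% = 32.1053%.
≈ 32.1%.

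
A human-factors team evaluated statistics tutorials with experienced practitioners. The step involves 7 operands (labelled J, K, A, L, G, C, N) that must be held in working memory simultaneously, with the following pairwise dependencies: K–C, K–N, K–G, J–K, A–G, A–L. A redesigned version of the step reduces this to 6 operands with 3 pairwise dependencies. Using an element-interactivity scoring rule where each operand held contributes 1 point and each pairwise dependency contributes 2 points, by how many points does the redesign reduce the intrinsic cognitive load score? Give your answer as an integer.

7

Original: 7 × 1 + 6 × 2 = 7 + 12 = 19.
Redesigned: 6 × 1 + 3 × 2 = 6 + 6 = 12.
Reduction = 19 − 12 = 7.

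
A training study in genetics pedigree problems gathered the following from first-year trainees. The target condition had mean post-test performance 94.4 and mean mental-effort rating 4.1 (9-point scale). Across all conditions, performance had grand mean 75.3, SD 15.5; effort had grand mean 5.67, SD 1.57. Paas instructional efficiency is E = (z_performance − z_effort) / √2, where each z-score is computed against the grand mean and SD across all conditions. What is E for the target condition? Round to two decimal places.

z_performance = (94.4 − 75.3) / 15.5 = 19.1000 / 15.5 = 1.2323.
z_effort = (4.1 − 5.67) / 1.57 = -1.5700 / 1.57 = -1.0000.
z_P − z_E = 1.2323 − (-1.0000) = 2.2323.
E = 2.2323 / √2 = 2.2323 / 1.41421 = 1.5785 ≈ 1.58.

1.58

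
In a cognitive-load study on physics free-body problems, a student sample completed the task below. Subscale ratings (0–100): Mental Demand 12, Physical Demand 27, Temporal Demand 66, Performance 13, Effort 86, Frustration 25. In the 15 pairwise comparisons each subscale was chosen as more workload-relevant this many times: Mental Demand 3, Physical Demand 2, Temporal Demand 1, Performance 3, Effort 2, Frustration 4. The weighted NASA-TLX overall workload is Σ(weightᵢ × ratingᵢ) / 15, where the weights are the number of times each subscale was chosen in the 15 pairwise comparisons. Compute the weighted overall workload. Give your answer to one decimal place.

The tallies are the weights (they sum to 15).
Weighted sum = 3·12 + 2·27 + 1·66 + 3·13 + 2·86 + 4·25
            = 36 + 54 + 66 + 39 + 172 + 100 = 467.
Overall workload = 467 / 15 = 31.1333 ≈ 31.1.

31.1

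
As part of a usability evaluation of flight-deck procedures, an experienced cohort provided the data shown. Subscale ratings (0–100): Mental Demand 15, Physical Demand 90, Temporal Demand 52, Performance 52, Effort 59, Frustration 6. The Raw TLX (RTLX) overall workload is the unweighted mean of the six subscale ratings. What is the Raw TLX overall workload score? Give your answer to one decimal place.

45.7

Sum of ratings = 15 + 90 + 52 + 52 + 59 + 6 = 274.
RTLX = 274 / 6 = 45.6667 ≈ 45.7.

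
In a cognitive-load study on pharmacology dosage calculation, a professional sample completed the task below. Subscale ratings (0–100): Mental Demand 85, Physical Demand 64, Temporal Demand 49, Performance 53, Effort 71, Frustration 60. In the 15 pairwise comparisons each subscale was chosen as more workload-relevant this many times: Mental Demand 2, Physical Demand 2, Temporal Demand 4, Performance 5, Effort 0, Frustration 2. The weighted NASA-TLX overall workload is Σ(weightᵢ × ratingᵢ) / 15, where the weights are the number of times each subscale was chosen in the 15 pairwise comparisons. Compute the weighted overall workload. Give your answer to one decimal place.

The tallies are the weights (they sum to 15).
Weighted sum = 2·85 + 2·64 + 4·49 + 5·53 + 0·71 + 2·60
            = 170 + 128 + 196 + 265 + 0 + 120 = 879.
Overall workload = 879 / 15 = 58.6000 ≈ 58.6.

58.6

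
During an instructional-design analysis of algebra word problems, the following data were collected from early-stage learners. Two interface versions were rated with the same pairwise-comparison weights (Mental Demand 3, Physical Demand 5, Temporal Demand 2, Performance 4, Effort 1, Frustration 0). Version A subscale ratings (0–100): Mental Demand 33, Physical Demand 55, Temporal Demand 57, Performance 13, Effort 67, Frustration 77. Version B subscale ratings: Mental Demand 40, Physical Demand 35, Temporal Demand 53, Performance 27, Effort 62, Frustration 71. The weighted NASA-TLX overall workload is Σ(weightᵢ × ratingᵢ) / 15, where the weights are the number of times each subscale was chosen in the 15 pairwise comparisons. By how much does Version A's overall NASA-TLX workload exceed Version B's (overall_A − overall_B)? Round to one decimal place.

2.4

Version A weighted sum = 3·33 + 5·55 + 2·57 + 4·13 + 1·67 + 0·77 = 99 + 275 + 114 + 52 + 67 + 0 = 607; overall_A = 607/15 = 40.4667.
Version B weighted sum = 3·40 + 5·35 + 2·53 + 4·27 + 1·62 + 0·71 = 120 + 175 + 106 + 108 + 62 + 0 = 571; overall_B = 571/15 = 38.0667.
Difference = 40.4667 − 38.0667 = 2.4000 ≈ 2.4.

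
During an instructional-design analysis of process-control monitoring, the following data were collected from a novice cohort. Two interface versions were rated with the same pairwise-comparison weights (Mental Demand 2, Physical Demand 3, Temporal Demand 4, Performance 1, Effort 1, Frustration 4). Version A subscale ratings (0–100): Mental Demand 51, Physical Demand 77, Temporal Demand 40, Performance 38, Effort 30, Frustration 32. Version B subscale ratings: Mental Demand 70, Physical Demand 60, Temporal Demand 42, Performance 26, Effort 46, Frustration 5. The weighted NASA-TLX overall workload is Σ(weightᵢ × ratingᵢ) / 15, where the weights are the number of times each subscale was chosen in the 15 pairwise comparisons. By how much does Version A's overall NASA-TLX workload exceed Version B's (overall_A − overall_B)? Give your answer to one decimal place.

7.3

Version A weighted sum = 2·51 + 3·77 + 4·40 + 1·38 + 1·30 + 4·32 = 102 + 231 + 160 + 38 + 30 + 128 = 689; overall_A = 689/15 = 45.9333.
Version B weighted sum = 2·70 + 3·60 + 4·42 + 1·26 + 1·46 + 4·5 = 140 + 180 + 168 + 26 + 46 + 20 = 580; overall_B = 580/15 = 38.6667.
Difference = 45.9333 − 38.6667 = 7.2666 ≈ 7.3.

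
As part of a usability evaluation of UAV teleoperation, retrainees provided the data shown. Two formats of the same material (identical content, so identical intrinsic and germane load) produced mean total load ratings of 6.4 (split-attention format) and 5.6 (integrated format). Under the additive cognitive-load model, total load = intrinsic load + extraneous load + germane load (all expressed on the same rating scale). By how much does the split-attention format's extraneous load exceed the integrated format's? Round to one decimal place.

0.8

Intrinsic and germane load are equal across formats, so the difference in total load equals the difference in extraneous load.
Extraneous-load difference = 6.4 − 5.6 = 0.8.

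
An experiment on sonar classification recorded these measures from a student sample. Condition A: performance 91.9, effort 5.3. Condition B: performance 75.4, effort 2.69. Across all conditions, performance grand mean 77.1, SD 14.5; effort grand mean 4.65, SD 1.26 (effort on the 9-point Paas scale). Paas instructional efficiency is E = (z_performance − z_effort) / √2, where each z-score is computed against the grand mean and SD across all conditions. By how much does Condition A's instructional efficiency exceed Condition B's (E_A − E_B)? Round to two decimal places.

Condition A: z_P = (91.9 − 77.1)/14.5 = 1.0207; z_E = (5.3 − 4.65)/1.26 = 0.5159; E_A = (1.0207 − 0.5159)/√2 = 0.3569.
Condition B: z_P = (75.4 − 77.1)/14.5 = -0.1172; z_E = (2.69 − 4.65)/1.26 = -1.5556; E_B = (-0.1172 − (-1.5556))/√2 = 1.0171.
E_A − E_B = 0.3569 − 1.0171 = -0.6602 ≈ -0.66.

-0.66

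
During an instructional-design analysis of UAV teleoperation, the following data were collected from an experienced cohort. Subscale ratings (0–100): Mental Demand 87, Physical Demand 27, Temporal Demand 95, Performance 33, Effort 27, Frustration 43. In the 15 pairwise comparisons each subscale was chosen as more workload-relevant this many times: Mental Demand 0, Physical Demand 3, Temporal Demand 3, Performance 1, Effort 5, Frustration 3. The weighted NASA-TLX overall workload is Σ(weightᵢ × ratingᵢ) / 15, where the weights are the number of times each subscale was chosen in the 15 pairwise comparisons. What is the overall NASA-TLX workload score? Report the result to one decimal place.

The tallies are the weights (they sum to 15).
Weighted sum = 0·87 + 3·27 + 3·95 + 1·33 + 5·27 + 3·43
            = 0 + 81 + 285 + 33 + 135 + 129 = 663.
Overall workload = 663 / 15 = 44.2000 ≈ 44.2.

44.2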